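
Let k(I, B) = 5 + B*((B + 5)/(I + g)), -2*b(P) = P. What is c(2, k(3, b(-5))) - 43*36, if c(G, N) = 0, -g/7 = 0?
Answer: -1548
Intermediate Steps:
g = 0 (g = -7*0 = 0)
b(P) = -P/2
k(I, B) = 5 + B*(5 + B)/I (k(I, B) = 5 + B*((B + 5)/(I + 0)) = 5 + B*((5 + B)/I) = 5 + B*(5 + B)/I)
c(2, k(3, b(-5))) - 43*36 = 0 - 43*36 = 0 - 1548 = -1548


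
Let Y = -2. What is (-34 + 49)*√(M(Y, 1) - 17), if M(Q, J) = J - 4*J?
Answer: 30*I*√5 ≈ 67.082*I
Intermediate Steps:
M(Q, J) = -3*J
(-34 + 49)*√(M(Y, 1) - 17) = (-34 + 49)*√(-3*1 - 17) = 15*√(-3 - 17) = 15*√(-20) = 15*(2*I*√5) = 30*I*√5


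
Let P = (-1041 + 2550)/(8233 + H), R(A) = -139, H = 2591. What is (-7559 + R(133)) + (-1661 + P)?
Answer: -33766769/3608 ≈ -9358.9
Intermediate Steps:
P = 503/3608 (P = (-1041 + 2550)/(8233 + 2591) = 1509/10824 = 1509*(1/10824) = 503/3608 ≈ 0.13941)
(-7559 + R(133)) + (-1661 + P) = (-7559 - 139) + (-1661 + 503/3608) = -7698 - 5992385/3608 = -33766769/3608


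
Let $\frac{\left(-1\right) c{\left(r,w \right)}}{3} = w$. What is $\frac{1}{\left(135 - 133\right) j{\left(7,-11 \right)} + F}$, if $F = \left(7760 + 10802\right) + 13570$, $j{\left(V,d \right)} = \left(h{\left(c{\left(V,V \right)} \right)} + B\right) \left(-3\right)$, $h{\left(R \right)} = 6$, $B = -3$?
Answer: $\frac{1}{32114} \approx 3.1139 \cdot 10^{-5}$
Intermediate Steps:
$c{\left(r,w \right)} = - 3 w$
$j{\left(V,d \right)} = -9$ ($j{\left(V,d \right)} = \left(6 - 3\right) \left(-3\right) = 3 \left(-3\right) = -9$)
$F = 32132$ ($F = 18562 + 13570 = 32132$)
$\frac{1}{\left(135 - 133\right) j{\left(7,-11 \right)} + F} = \frac{1}{\left(135 - 133\right) \left(-9\right) + 32132} = \frac{1}{2 \left(-9\right) + 32132} = \frac{1}{-18 + 32132} = \frac{1}{32114}$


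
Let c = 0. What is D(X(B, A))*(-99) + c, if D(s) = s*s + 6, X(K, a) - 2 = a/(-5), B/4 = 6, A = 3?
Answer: -19701/25 ≈ -788.04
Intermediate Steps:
B = 24 (B = 4*6 = 24)
X(K, a) = 2 - a/5 (X(K, a) = 2 + a/(-5) = 2 + a*(-⅕) = 2 - a/5)
D(s) = 6 + s² (D(s) = s² + 6 = 6 + s²)
D(X(B, A))*(-99) + c = (6 + (2 - ⅕*3)²)*(-99) + 0 = (6 + (2 - ⅗)²)*(-99) + 0 = (6 + (7/5)²)*(-99) + 0 = (6 + 49/25)*(-99) + 0 = (199/25)*(-99) + 0 = -19701/25 + 0 = -19701/25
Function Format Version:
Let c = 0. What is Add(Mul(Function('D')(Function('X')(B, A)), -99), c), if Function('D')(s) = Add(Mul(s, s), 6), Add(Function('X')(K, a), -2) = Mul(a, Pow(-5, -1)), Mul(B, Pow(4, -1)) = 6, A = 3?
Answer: Rational(-19701, 25) ≈ -788.04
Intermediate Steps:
B = 24 (B = Mul(4, 6) = 24)
Function('X')(K, a) = Add(2, Mul(Rational(-1, 5), a)) (Function('X')(K, a) = Add(2, Mul(a, Pow(-5, -1))) = Add(2, Mul(a, Rational(-1, 5))) = Add(2, Mul(Rational(-1, 5), a)))
Function('D')(s) = Add(6, Pow(s, 2)) (Function('D')(s) = Add(Pow(s, 2), 6) = Add(6, Pow(s, 2)))
Add(Mul(Function('D')(Function('X')(B, A)), -99), c) = Add(Mul(Add(6, Pow(Add(2, Mul(Rational(-1, 5), 3)), 2)), -99), 0) = Add(Mul(Add(6, Pow(Add(2, Rational(-3, 5)), 2)), -99), 0) = Add(Mul(Add(6, Pow(Rational(7, 5), 2)), -99), 0) = Add(Mul(Add(6, Rational(49, 25)), -99), 0) = Add(Mul(Rational(199, 25), -99), 0) = Add(Rational(-19701, 25), 0) = Rational(-19701, 25)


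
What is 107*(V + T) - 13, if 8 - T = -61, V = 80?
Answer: 15930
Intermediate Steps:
T = 69 (T = 8 - 1*(-61) = 8 + 61 = 69)
107*(V + T) - 13 = 107*(80 + 69) - 13 = 107*149 - 13 = 15943 - 13 = 15930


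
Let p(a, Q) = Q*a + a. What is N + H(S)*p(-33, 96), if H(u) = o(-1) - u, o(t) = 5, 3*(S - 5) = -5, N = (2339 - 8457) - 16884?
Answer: -28337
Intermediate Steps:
p(a, Q) = a + Q*a
N = -23002 (N = -6118 - 16884 = -23002)
S = 10/3 (S = 5 + (⅓)*(-5) = 5 - 5/3 = 10/3 ≈ 3.3333)
H(u) = 5 - u
N + H(S)*p(-33, 96) = -23002 + (5 - 1*10/3)*(-33*(1 + 96)) = -23002 + (5 - 10/3)*(-33*97) = -23002 + (5/3)*(-3201) = -23002 - 5335 = -28337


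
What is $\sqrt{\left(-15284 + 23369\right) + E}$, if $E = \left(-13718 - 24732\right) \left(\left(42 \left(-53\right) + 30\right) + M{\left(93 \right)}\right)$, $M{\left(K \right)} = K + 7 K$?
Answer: $3 \sqrt{6204165} \approx 7472.4$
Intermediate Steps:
$M{\left(K \right)} = 8 K$
$E = 55829400$ ($E = \left(-13718 - 24732\right) \left(\left(42 \left(-53\right) + 30\right) + 8 \cdot 93\right) = - 38450 \left(\left(-2226 + 30\right) + 744\right) = - 38450 \left(-2196 + 744\right) = \left(-38450\right) \left(-1452\right) = 55829400$)
$\sqrt{\left(-15284 + 23369\right) + E} = \sqrt{\left(-15284 + 23369\right) + 55829400} = \sqrt{8085 + 55829400} = \sqrt{55837485} = 3 \sqrt{6204165}$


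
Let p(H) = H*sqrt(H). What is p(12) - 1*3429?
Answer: -3429 + 24*sqrt(3) ≈ -3387.4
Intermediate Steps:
p(H) = H**(3/2)
p(12) - 1*3429 = 12**(3/2) - 1*3429 = 24*sqrt(3) - 3429 = -3429 + 24*sqrt(3)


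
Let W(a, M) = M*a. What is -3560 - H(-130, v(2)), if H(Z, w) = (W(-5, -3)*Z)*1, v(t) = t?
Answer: -1610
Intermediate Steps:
H(Z, w) = 15*Z (H(Z, w) = ((-3*(-5))*Z)*1 = (15*Z)*1 = 15*Z)
-3560 - H(-130, v(2)) = -3560 - 15*(-130) = -3560 - 1*(-1950) = -3560 + 1950 = -1610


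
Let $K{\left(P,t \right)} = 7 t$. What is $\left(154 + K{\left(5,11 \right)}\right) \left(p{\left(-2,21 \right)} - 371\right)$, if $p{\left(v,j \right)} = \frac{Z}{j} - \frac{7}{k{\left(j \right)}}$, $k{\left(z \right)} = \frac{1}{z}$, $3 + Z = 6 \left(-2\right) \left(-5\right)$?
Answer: $-119031$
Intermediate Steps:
$Z = 57$ ($Z = -3 + 6 \left(-2\right) \left(-5\right) = -3 - -60 = -3 + 60 = 57$)
$p{\left(v,j \right)} = - 7 j + \frac{57}{j}$ ($p{\left(v,j \right)} = \frac{57}{j} - \frac{7}{\frac{1}{j}} = \frac{57}{j} - 7 j = - 7 j + \frac{57}{j}$)
$\left(154 + K{\left(5,11 \right)}\right) \left(p{\left(-2,21 \right)} - 371\right) = \left(154 + 7 \cdot 11\right) \left(\left(\left(-7\right) 21 + \frac{57}{21}\right) - 371\right) = \left(154 + 77\right) \left(\left(-147 + 57 \cdot \frac{1}{21}\right) - 371\right) = 231 \left(\left(-147 + \frac{19}{7}\right) - 371\right) = 231 \left(- \frac{1010}{7} - 371\right) = 231 \left(- \frac{3607}{7}\right) = -119031$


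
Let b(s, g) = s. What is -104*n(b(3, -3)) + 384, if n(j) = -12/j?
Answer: 800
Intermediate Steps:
-104*n(b(3, -3)) + 384 = -(-1248)/3 + 384 = -104*(-4) + 384 = 416 + 384 = 800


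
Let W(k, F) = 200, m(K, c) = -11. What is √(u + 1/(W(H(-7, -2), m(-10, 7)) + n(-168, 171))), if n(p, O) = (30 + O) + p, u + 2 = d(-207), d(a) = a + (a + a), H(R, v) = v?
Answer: I*√33821814/233 ≈ 24.96*I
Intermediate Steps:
d(a) = 3*a (d(a) = a + 2*a = 3*a)
u = -623 (u = -2 + 3*(-207) = -2 - 621 = -623)
n(p, O) = 30 + O + p
√(u + 1/(W(H(-7, -2), m(-10, 7)) + n(-168, 171))) = √(-623 + 1/(200 + (30 + 171 - 168))) = √(-623 + 1/(200 + 33)) = √(-623 + 1/233) = √(-145158/233) = I*√33821814/233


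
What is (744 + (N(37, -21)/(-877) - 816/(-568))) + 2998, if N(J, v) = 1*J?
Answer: 233089941/62267 ≈ 3743.4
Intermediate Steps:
N(J, v) = J
(744 + (N(37, -21)/(-877) - 816/(-568))) + 2998 = (744 + (37/(-877) - 816/(-568))) + 2998 = (744 + (37*(-1/877) - 816*(-1/568))) + 2998 = (744 + (-37/877 + 102/71)) + 2998 = (744 + 86827/62267) + 2998 = 46413475/62267 + 2998 = 233089941/62267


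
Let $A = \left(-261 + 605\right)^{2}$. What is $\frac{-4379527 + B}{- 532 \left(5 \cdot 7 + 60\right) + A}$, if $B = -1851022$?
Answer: $- \frac{6230549}{67796} \approx -91.901$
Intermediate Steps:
$A = 118336$ ($A = 344^{2} = 118336$)
$\frac{-4379527 + B}{- 532 \left(5 \cdot 7 + 60\right) + A} = \frac{-4379527 - 1851022}{- 532 \left(5 \cdot 7 + 60\right) + 118336} = - \frac{6230549}{- 532 \left(35 + 60\right) + 118336} = - \frac{6230549}{\left(-532\right) 95 + 118336} = - \frac{6230549}{-50540 + 118336} = - \frac{6230549}{67796}$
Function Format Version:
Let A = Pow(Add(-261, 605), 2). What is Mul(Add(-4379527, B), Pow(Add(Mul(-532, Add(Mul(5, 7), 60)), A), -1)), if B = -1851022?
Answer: Rational(-6230549, 67796) ≈ -91.901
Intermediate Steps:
A = 118336 (A = Pow(344, 2) = 118336)
Mul(Add(-4379527, B), Pow(Add(Mul(-532, Add(Mul(5, 7), 60)), A), -1)) = Mul(Add(-4379527, -1851022), Pow(Add(Mul(-532, Add(Mul(5, 7), 60)), 118336), -1)) = Mul(-6230549, Pow(Add(Mul(-532, Add(35, 60)), 118336), -1)) = Mul(-6230549, Pow(Add(Mul(-532, 95), 118336), -1)) = Mul(-6230549, Pow(Add(-50540, 118336), -1)) = Mul(-6230549, Pow(67796, -1)) = Mul(-6230549, Rational(1, 67796)) = Rational(-6230549, 67796)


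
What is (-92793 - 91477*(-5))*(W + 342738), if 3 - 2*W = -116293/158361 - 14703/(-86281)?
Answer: 131338394855423380888/1051041957 ≈ 1.2496e+11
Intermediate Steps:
W = 3745856221/2102083914 (W = 3/2 - (-116293/158361 - 14703/(-86281))/2 = 3/2 - (-116293*1/158361 - 14703*(-1/86281))/2 = 3/2 - (-116293/158361 + 1131/6637)/2 = 3/2 - ½*(-592730350/1051041957) = 3/2 + 296365175/1051041957 = 3745856221/2102083914 ≈ 1.7820)
(-92793 - 91477*(-5))*(W + 342738) = (-92793 - 91477*(-5))*(3745856221/2102083914 + 342738) = (-92793 + 457385)*(720467782372753/2102083914) = 364592*(720467782372753/2102083914) = 131338394855423380888/1051041957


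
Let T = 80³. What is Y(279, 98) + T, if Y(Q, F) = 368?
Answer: 512368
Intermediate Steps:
T = 512000
Y(279, 98) + T = 368 + 512000 = 512368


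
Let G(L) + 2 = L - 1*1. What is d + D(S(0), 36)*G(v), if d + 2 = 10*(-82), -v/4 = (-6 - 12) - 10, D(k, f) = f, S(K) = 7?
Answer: 3102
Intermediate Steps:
v = 112 (v = -4*((-6 - 12) - 10) = -4*(-18 - 10) = -4*(-28) = 112)
d = -822 (d = -2 + 10*(-82) = -2 - 820 = -822)
G(L) = -3 + L (G(L) = -2 + (L - 1*1) = -2 + (L - 1) = -2 + (-1 + L) = -3 + L)
d + D(S(0), 36)*G(v) = -822 + 36*(-3 + 112) = -822 + 36*109 = -822 + 3924 = 3102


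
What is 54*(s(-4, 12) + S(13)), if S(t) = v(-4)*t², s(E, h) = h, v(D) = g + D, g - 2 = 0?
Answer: -17604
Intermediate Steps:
g = 2 (g = 2 + 0 = 2)
v(D) = 2 + D
S(t) = -2*t² (S(t) = (2 - 4)*t² = -2*t²)
54*(s(-4, 12) + S(13)) = 54*(12 - 2*13²) = 54*(12 - 2*169) = 54*(12 - 338) = 54*(-326) = -17604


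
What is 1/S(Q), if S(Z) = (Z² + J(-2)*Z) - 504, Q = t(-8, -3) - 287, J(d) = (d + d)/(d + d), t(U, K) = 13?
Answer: 1/74298 ≈ 1.3459e-5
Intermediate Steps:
J(d) = 1 (J(d) = (2*d)/((2*d)) = (2*d)*(1/(2*d)) = 1)
Q = -274 (Q = 13 - 287 = -274)
S(Z) = -504 + Z + Z² (S(Z) = (Z² + 1*Z) - 504 = (Z² + Z) - 504 = (Z + Z²) - 504 = -504 + Z + Z²)
1/S(Q) = 1/(-504 - 274 + (-274)²) = 1/(-504 - 274 + 75076) = 1/74298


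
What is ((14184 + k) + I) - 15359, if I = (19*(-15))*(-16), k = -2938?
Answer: 447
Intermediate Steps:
I = 4560 (I = -285*(-16) = 4560)
((14184 + k) + I) - 15359 = ((14184 - 2938) + 4560) - 15359 = (11246 + 4560) - 15359 = 15806 - 15359 = 447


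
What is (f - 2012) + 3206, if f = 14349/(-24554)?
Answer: 29303127/24554 ≈ 1193.4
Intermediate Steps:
f = -14349/24554 (f = 14349*(-1/24554) = -14349/24554 ≈ -0.58438)
(f - 2012) + 3206 = (-14349/24554 - 2012) + 3206 = -49416997/24554 + 3206 = 29303127/24554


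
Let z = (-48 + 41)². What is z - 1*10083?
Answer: -10034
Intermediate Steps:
z = 49 (z = (-7)² = 49)
z - 1*10083 = 49 - 1*10083 = 49 - 10083 = -10034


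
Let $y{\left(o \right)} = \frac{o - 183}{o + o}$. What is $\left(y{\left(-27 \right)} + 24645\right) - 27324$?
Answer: $- \frac{24076}{9} \approx -2675.1$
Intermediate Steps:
$y{\left(o \right)} = \frac{-183 + o}{2 o}$
$\left(y{\left(-27 \right)} + 24645\right) - 27324 = \left(\frac{-183 - 27}{2 \left(-27\right)} + 24645\right) - 27324 = \left(\frac{1}{2} \left(- \frac{1}{27}\right) \left(-210\right) + 24645\right) - 27324 = \left(\frac{35}{9} + 24645\right) - 27324 = \frac{221840}{9} - 27324 = - \frac{24076}{9}$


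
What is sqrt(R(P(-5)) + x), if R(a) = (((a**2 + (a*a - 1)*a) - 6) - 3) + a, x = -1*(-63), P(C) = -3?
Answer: 6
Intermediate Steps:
x = 63
R(a) = -9 + a + a**2 + a*(-1 + a**2) (R(a) = (((a**2 + (a**2 - 1)*a) - 6) - 3) + a = (((a**2 + (-1 + a**2)*a) - 6) - 3) + a = (((a**2 + a*(-1 + a**2)) - 6) - 3) + a = ((-6 + a**2 + a*(-1 + a**2)) - 3) + a = (-9 + a**2 + a*(-1 + a**2)) + a = -9 + a + a**2 + a*(-1 + a**2))
sqrt(R(P(-5)) + x) = sqrt((-9 + (-3)**2 + (-3)**3) + 63) = sqrt((-9 + 9 - 27) + 63) = sqrt(-27 + 63) = sqrt(36) = 6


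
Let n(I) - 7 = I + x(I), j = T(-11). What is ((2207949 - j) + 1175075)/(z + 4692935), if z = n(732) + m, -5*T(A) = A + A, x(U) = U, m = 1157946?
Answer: 2819183/4876960 ≈ 0.57806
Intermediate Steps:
T(A) = -2*A/5 (T(A) = -(A + A)/5 = -2*A/5)
j = 22/5 (j = -⅖*(-11) = 22/5 ≈ 4.4000)
n(I) = 7 + 2*I (n(I) = 7 + (I + I) = 7 + 2*I)
z = 1159417 (z = (7 + 2*732) + 1157946 = (7 + 1464) + 1157946 = 1471 + 1157946 = 1159417)
((2207949 - j) + 1175075)/(z + 4692935) = ((2207949 - 1*22/5) + 1175075)/(1159417 + 4692935) = ((2207949 - 22/5) + 1175075)/5852352 = (11039723/5 + 1175075)*(1/5852352) = (16915098/5)*(1/5852352) = 2819183/4876960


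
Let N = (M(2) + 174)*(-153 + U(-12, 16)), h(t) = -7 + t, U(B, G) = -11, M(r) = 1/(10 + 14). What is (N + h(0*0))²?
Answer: 29343347401/36 ≈ 8.1509e+8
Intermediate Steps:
M(r) = 1/24
N = -171257/6 (N = (1/24 + 174)*(-153 - 11) = (4177/24)*(-164) = -171257/6 ≈ -28543.)
(N + h(0*0))² = (-171257/6 + (-7 + 0*0))² = (-171257/6 + (-7 + 0))² = (-171257/6 - 7)² = (-171299/6)² = 29343347401/36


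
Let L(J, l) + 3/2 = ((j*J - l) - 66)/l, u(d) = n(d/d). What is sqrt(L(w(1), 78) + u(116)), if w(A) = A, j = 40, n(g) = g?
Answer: I*sqrt(66)/6 ≈ 1.354*I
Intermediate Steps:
u(d) = 1 (u(d) = d/d = 1)
L(J, l) = -3/2 + (-66 - l + 40*J)/l (L(J, l) = -3/2 + ((40*J - l) - 66)/l = -3/2 + ((-l + 40*J) - 66)/l = -3/2 + (-66 - l + 40*J)/l)
sqrt(L(w(1), 78) + u(116)) = sqrt((1/2)*(-132 - 5*78 + 80*1)/78 + 1) = sqrt((1/2)*(1/78)*(-132 - 390 + 80) + 1) = sqrt((1/2)*(1/78)*(-442) + 1) = sqrt(-17/6 + 1) = sqrt(-11/6) = I*sqrt(66)/6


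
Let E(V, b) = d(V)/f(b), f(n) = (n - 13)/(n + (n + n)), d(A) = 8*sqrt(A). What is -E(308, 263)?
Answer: -6312*sqrt(77)/125 ≈ -443.10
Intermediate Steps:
f(n) = (-13 + n)/(3*n) (f(n) = (-13 + n)/(n + 2*n) = (-13 + n)/((3*n)) = (-13 + n)*(1/(3*n)) = (-13 + n)/(3*n))
E(V, b) = 24*b*sqrt(V)/(-13 + b) (E(V, b) = (8*sqrt(V))/(((-13 + b)/(3*b))) = (8*sqrt(V))*(3*b/(-13 + b)) = 24*b*sqrt(V)/(-13 + b))
-E(308, 263) = -24*263*sqrt(308)/(-13 + 263) = -24*263*2*sqrt(77)/250 = -6312*sqrt(77)/125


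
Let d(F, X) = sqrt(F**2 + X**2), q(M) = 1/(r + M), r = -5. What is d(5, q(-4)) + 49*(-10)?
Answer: -490 + sqrt(2026)/9 ≈ -485.00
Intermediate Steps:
q(M) = 1/(-5 + M)
d(5, q(-4)) + 49*(-10) = sqrt(5**2 + (1/(-5 - 4))**2) + 49*(-10) = sqrt(25 + (1/(-9))**2) - 490 = sqrt(25 + (-1/9)**2) - 490 = sqrt(25 + 1/81) - 490 = sqrt(2026/81) - 490 = sqrt(2026)/9 - 490 = -490 + sqrt(2026)/9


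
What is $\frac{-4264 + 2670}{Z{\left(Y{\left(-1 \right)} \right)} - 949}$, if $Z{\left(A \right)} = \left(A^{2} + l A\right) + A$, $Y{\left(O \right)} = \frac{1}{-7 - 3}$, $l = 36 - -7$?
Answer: $\frac{159400}{95339} \approx 1.6719$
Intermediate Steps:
$l = 43$ ($l = 36 + 7 = 43$)
$Y{\left(O \right)} = - \frac{1}{10}$ ($Y{\left(O \right)} = \frac{1}{-10} = - \frac{1}{10}$)
$Z{\left(A \right)} = A^{2} + 44 A$ ($Z{\left(A \right)} = \left(A^{2} + 43 A\right) + A = A^{2} + 44 A$)
$\frac{-4264 + 2670}{Z{\left(Y{\left(-1 \right)} \right)} - 949} = \frac{-4264 + 2670}{- \frac{44 - \frac{1}{10}}{10} - 949} = - \frac{1594}{\left(- \frac{1}{10}\right) \frac{439}{10} - 949} = - \frac{1594}{- \frac{439}{100} - 949} = - \frac{1594}{- \frac{95339}{100}} = \left(-1594\right) \left(- \frac{100}{95339}\right) = \frac{159400}{95339}$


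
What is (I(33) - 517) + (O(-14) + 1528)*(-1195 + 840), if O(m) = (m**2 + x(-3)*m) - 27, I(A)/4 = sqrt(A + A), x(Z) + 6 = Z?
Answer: -647682 + 4*sqrt(66) ≈ -6.4765e+5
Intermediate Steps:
x(Z) = -6 + Z
I(A) = 4*sqrt(2)*sqrt(A) (I(A) = 4*sqrt(A + A) = 4*sqrt(2*A) = 4*(sqrt(2)*sqrt(A)) = 4*sqrt(2)*sqrt(A))
O(m) = -27 + m**2 - 9*m (O(m) = (m**2 + (-6 - 3)*m) - 27 = (m**2 - 9*m) - 27 = -27 + m**2 - 9*m)
(I(33) - 517) + (O(-14) + 1528)*(-1195 + 840) = (4*sqrt(2)*sqrt(33) - 517) + ((-27 + (-14)**2 - 9*(-14)) + 1528)*(-1195 + 840) = (4*sqrt(66) - 517) + ((-27 + 196 + 126) + 1528)*(-355) = (-517 + 4*sqrt(66)) + (295 + 1528)*(-355) = (-517 + 4*sqrt(66)) + 1823*(-355) = (-517 + 4*sqrt(66)) - 647165 = -647682 + 4*sqrt(66)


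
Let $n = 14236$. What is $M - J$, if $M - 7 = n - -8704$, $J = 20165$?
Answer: $2782$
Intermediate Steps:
$M = 22947$ ($M = 7 + \left(14236 - -8704\right) = 7 + \left(14236 + 8704\right) = 7 + 22940 = 22947$)
$M - J = 22947 - 20165 = 2782$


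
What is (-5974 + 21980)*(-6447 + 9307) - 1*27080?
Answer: 45750080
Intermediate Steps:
(-5974 + 21980)*(-6447 + 9307) - 1*27080 = 16006*2860 - 27080 = 45777160 - 27080 = 45750080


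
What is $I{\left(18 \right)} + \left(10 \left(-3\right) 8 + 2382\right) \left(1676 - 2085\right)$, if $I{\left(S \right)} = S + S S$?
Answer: $-875736$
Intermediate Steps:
$I{\left(S \right)} = S + S^{2}$
$I{\left(18 \right)} + \left(10 \left(-3\right) 8 + 2382\right) \left(1676 - 2085\right) = 18 \left(1 + 18\right) + \left(10 \left(-3\right) 8 + 2382\right) \left(1676 - 2085\right) = 18 \cdot 19 + \left(\left(-30\right) 8 + 2382\right) \left(-409\right) = 342 + \left(-240 + 2382\right) \left(-409\right) = 342 + 2142 \left(-409\right) = 342 - 876078 = -875736$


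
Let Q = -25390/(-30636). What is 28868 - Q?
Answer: 442187329/15318 ≈ 28867.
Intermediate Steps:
Q = 12695/15318 (Q = -25390*(-1/30636) = 12695/15318 ≈ 0.82876)
28868 - Q = 28868 - 1*12695/15318 = 28868 - 12695/15318 = 442187329/15318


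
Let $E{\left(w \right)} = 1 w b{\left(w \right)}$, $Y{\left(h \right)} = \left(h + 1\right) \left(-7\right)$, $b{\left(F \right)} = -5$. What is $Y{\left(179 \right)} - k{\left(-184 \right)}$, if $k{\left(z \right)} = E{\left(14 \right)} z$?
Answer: $-14140$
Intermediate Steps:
$Y{\left(h \right)} = -7 - 7 h$ ($Y{\left(h \right)} = \left(1 + h\right) \left(-7\right) = -7 - 7 h$)
$E{\left(w \right)} = - 5 w$ ($E{\left(w \right)} = 1 w \left(-5\right) = w \left(-5\right) = - 5 w$)
$k{\left(z \right)} = - 70 z$ ($k{\left(z \right)} = \left(-5\right) 14 z = - 70 z$)
$Y{\left(179 \right)} - k{\left(-184 \right)} = \left(-7 - 1253\right) - \left(-70\right) \left(-184\right) = \left(-7 - 1253\right) - 12880 = -1260 - 12880 = -14140$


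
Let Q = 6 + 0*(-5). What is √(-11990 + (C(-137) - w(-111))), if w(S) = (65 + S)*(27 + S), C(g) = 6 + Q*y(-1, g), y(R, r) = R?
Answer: I*√15854 ≈ 125.91*I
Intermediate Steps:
Q = 6 (Q = 6 + 0 = 6)
C(g) = 0 (C(g) = 6 + 6*(-1) = 6 - 6 = 0)
w(S) = (27 + S)*(65 + S)
√(-11990 + (C(-137) - w(-111))) = √(-11990 + (0 - (1755 + (-111)² + 92*(-111)))) = √(-11990 + (0 - (1755 + 12321 - 10212))) = √(-11990 + (0 - 1*3864)) = √(-11990 + (0 - 3864)) = √(-11990 - 3864) = √(-15854) = I*√15854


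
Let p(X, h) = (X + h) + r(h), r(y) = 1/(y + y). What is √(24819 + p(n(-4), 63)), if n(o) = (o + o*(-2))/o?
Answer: √43890098/42 ≈ 157.74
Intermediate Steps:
r(y) = 1/(2*y)
n(o) = -1 (n(o) = (o - 2*o)/o = (-o)/o = -1)
p(X, h) = X + h + 1/(2*h) (p(X, h) = (X + h) + 1/(2*h) = X + h + 1/(2*h))
√(24819 + p(n(-4), 63)) = √(24819 + (-1 + 63 + (½)/63)) = √(24819 + (-1 + 63 + (½)*(1/63))) = √(24819 + (-1 + 63 + 1/126)) = √(24819 + 7813/126) = √(3135007/126) = √43890098/42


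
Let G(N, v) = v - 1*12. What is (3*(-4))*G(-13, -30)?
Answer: 504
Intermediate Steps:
G(N, v) = -12 + v (G(N, v) = v - 12 = -12 + v)
(3*(-4))*G(-13, -30) = (3*(-4))*(-12 - 30) = -12*(-42) = 504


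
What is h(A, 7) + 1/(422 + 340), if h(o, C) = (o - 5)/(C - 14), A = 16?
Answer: -8375/5334 ≈ -1.5701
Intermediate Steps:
h(o, C) = (-5 + o)/(-14 + C)
h(A, 7) + 1/(422 + 340) = (-5 + 16)/(-14 + 7) + 1/(422 + 340) = 11/(-7) + 1/762 = -⅐*11 + 1/762 = -11/7 + 1/762 = -8375/5334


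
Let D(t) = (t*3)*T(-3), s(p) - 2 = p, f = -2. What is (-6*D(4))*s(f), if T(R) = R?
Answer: 0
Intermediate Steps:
s(p) = 2 + p
D(t) = -9*t (D(t) = (t*3)*(-3) = (3*t)*(-3) = -9*t)
(-6*D(4))*s(f) = (-(-54)*4)*(2 - 2) = -6*(-36)*0 = 216*0 = 0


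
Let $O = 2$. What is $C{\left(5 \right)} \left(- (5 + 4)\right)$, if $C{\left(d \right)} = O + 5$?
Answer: $-63$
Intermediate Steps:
$C{\left(d \right)} = 7$ ($C{\left(d \right)} = 2 + 5 = 7$)
$C{\left(5 \right)} \left(- (5 + 4)\right) = 7 \left(- (5 + 4)\right) = 7 \left(\left(-1\right) 9\right) = 7 \left(-9\right) = -63$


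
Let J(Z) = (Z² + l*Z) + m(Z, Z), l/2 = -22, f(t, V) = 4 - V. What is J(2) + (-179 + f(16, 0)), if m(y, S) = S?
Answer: -257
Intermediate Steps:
l = -44 (l = 2*(-22) = -44)
J(Z) = Z² - 43*Z (J(Z) = (Z² - 44*Z) + Z = Z² - 43*Z)
J(2) + (-179 + f(16, 0)) = 2*(-43 + 2) + (-179 + (4 - 1*0)) = 2*(-41) + (-179 + (4 + 0)) = -82 + (-179 + 4) = -82 - 175 = -257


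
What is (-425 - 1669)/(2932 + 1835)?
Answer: -698/1589 ≈ -0.43927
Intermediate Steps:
(-425 - 1669)/(2932 + 1835) = -2094/4767 = -2094*1/4767 = -698/1589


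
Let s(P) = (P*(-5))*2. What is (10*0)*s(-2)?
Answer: 0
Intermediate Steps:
s(P) = -10*P (s(P) = -5*P*2 = -10*P)
(10*0)*s(-2) = (10*0)*(-10*(-2)) = 0*20 = 0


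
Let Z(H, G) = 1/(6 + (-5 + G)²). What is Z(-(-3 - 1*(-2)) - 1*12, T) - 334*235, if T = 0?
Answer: -2433189/31 ≈ -78490.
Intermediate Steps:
Z(-(-3 - 1*(-2)) - 1*12, T) - 334*235 = 1/(6 + (-5 + 0)²) - 334*235 = 1/(6 + (-5)²) - 78490 = 1/(6 + 25) - 78490 = 1/31 - 78490 = -2433189/31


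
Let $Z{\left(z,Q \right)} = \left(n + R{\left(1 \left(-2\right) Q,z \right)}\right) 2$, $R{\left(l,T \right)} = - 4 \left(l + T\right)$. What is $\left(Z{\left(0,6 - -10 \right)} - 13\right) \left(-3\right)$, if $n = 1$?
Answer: $-735$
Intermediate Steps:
$R{\left(l,T \right)} = - 4 T - 4 l$ ($R{\left(l,T \right)} = - 4 \left(T + l\right) = - 4 T - 4 l$)
$Z{\left(z,Q \right)} = 2 - 8 z + 16 Q$ ($Z{\left(z,Q \right)} = \left(1 - \left(4 z + 4 \cdot 1 \left(-2\right) Q\right)\right) 2 = \left(1 - \left(4 z + 4 \left(-2\right) Q\right)\right) 2 = \left(1 + \left(- 4 z + 8 Q\right)\right) 2 = \left(1 - 4 z + 8 Q\right) 2 = 2 - 8 z + 16 Q$)
$\left(Z{\left(0,6 - -10 \right)} - 13\right) \left(-3\right) = \left(\left(2 - 0 + 16 \left(6 - -10\right)\right) - 13\right) \left(-3\right) = \left(\left(2 + 0 + 16 \left(6 + 10\right)\right) - 13\right) \left(-3\right) = \left(\left(2 + 0 + 16 \cdot 16\right) - 13\right) \left(-3\right) = \left(\left(2 + 0 + 256\right) - 13\right) \left(-3\right) = \left(258 - 13\right) \left(-3\right) = 245 \left(-3\right) = -735$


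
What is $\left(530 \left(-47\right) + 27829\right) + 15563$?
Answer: $18482$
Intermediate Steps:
$\left(530 \left(-47\right) + 27829\right) + 15563 = \left(-24910 + 27829\right) + 15563 = 2919 + 15563 = 18482$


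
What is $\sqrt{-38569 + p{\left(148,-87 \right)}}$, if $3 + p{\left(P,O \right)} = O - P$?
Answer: $i \sqrt{38807} \approx 196.99 i$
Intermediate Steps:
$p{\left(P,O \right)} = -3 + O - P$ ($p{\left(P,O \right)} = -3 + \left(O - P\right) = -3 + O - P$)
$\sqrt{-38569 + p{\left(148,-87 \right)}} = \sqrt{-38569 - 238} = \sqrt{-38807} = i \sqrt{38807}$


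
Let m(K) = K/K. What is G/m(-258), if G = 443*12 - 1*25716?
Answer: -20400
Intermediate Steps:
m(K) = 1
G = -20400 (G = 5316 - 25716 = -20400)
G/m(-258) = -20400/1 = -20400*1 = -20400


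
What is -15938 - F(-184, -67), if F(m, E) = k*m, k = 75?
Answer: -2138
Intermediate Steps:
F(m, E) = 75*m
-15938 - F(-184, -67) = -15938 - 75*(-184) = -15938 - 1*(-13800) = -15938 + 13800 = -2138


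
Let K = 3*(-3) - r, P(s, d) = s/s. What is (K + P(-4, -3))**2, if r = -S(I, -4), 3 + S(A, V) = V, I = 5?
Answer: 225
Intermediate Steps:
S(A, V) = -3 + V
P(s, d) = 1
r = 7 (r = -(-3 - 4) = -1*(-7) = 7)
K = -16 (K = 3*(-3) - 1*7 = -9 - 7 = -16)
(K + P(-4, -3))**2 = (-16 + 1)**2 = (-15)**2 = 225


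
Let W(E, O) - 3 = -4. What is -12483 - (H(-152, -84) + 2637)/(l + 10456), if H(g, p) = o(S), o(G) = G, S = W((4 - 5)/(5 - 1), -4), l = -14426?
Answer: -24777437/1985 ≈ -12482.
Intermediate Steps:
W(E, O) = -1 (W(E, O) = 3 - 4 = -1)
S = -1
H(g, p) = -1
-12483 - (H(-152, -84) + 2637)/(l + 10456) = -12483 - (-1 + 2637)/(-14426 + 10456) = -12483 - 2636/(-3970) = -12483 - 2636*(-1)/3970 = -12483 - 1*(-1318/1985) = -12483 + 1318/1985 = -24777437/1985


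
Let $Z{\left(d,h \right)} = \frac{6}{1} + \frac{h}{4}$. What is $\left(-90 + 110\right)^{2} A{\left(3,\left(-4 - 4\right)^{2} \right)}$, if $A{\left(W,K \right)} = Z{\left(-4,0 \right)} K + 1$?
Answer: $154000$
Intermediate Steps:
$Z{\left(d,h \right)} = 6 + \frac{h}{4}$ ($Z{\left(d,h \right)} = 6 \cdot 1 + h \frac{1}{4} = 6 + \frac{h}{4}$)
$A{\left(W,K \right)} = 1 + 6 K$ ($A{\left(W,K \right)} = \left(6 + \frac{1}{4} \cdot 0\right) K + 1 = \left(6 + 0\right) K + 1 = 6 K + 1 = 1 + 6 K$)
$\left(-90 + 110\right)^{2} A{\left(3,\left(-4 - 4\right)^{2} \right)} = \left(-90 + 110\right)^{2} \left(1 + 6 \left(-4 - 4\right)^{2}\right) = 20^{2} \left(1 + 6 \left(-8\right)^{2}\right) = 400 \left(1 + 6 \cdot 64\right) = 400 \left(1 + 384\right) = 400 \cdot 385 = 154000$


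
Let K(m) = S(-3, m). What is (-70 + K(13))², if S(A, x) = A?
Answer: 5329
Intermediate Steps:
K(m) = -3
(-70 + K(13))² = (-70 - 3)² = (-73)² = 5329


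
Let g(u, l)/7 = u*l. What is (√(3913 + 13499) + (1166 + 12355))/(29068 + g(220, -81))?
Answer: -13521/95672 - √4353/47836 ≈ -0.14271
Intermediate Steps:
g(u, l) = 7*l*u (g(u, l) = 7*(u*l) = 7*(l*u) = 7*l*u)
(√(3913 + 13499) + (1166 + 12355))/(29068 + g(220, -81)) = (√(3913 + 13499) + (1166 + 12355))/(29068 + 7*(-81)*220) = (√17412 + 13521)/(29068 - 124740) = (2*√4353 + 13521)/(-95672) = (13521 + 2*√4353)*(-1/95672) = -13521/95672 - √4353/47836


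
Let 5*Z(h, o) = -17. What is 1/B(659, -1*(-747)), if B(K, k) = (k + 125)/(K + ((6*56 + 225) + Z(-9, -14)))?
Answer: 6083/4360 ≈ 1.3952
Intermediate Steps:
Z(h, o) = -17/5 (Z(h, o) = (⅕)*(-17) = -17/5)
B(K, k) = (125 + k)/(2788/5 + K) (B(K, k) = (k + 125)/(K + ((6*56 + 225) - 17/5)) = (125 + k)/(K + ((336 + 225) - 17/5)) = (125 + k)/(K + (561 - 17/5)) = (125 + k)/(K + 2788/5) = (125 + k)/(2788/5 + K))
1/B(659, -1*(-747)) = 1/(5*(125 - 1*(-747))/(2788 + 5*659)) = 1/(5*(125 + 747)/(2788 + 3295)) = 1/(5*872/6083) = 1/(5*(1/6083)*872) = 1/(4360/6083) = 6083/4360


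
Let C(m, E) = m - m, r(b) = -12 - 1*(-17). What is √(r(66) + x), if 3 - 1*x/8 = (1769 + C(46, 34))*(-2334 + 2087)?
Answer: 3*√388397 ≈ 1869.6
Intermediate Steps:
r(b) = 5 (r(b) = -12 + 17 = 5)
C(m, E) = 0
x = 3495568 (x = 24 - 8*(1769 + 0)*(-2334 + 2087) = 24 - 14152*(-247) = 24 - 8*(-436943) = 24 + 3495544 = 3495568)
√(r(66) + x) = √(5 + 3495568) = √3495573 = 3*√388397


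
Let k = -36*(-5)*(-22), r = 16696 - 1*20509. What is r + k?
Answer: -7773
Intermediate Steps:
r = -3813 (r = 16696 - 20509 = -3813)
k = -3960 (k = 180*(-22) = -3960)
r + k = -3813 - 3960 = -7773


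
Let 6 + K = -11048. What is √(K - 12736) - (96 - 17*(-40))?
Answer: -776 + I*√23790 ≈ -776.0 + 154.24*I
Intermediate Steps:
K = -11054 (K = -6 - 11048 = -11054)
√(K - 12736) - (96 - 17*(-40)) = √(-11054 - 12736) - (96 - 17*(-40)) = √(-23790) - (96 + 680) = I*√23790 - 1*776 = I*√23790 - 776 = -776 + I*√23790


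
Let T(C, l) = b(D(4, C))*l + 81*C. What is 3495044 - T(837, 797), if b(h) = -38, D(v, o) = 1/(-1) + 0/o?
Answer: 3457533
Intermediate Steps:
D(v, o) = -1 (D(v, o) = 1*(-1) + 0 = -1 + 0 = -1)
T(C, l) = -38*l + 81*C
3495044 - T(837, 797) = 3495044 - (-38*797 + 81*837) = 3495044 - (-30286 + 67797) = 3495044 - 1*37511 = 3495044 - 37511 = 3457533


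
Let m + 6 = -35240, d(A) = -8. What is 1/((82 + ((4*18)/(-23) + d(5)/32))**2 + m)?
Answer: -8464/246005855 ≈ -3.4406e-5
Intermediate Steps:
m = -35246 (m = -6 - 35240 = -35246)
1/((82 + ((4*18)/(-23) + d(5)/32))**2 + m) = 1/((82 + ((4*18)/(-23) - 8/32))**2 - 35246) = 1/((82 + (72*(-1/23) - 8*1/32))**2 - 35246) = 1/((82 + (-72/23 - 1/4))**2 - 35246) = 1/((82 - 311/92)**2 - 35246) = 1/((7233/92)**2 - 35246) = 1/(52316289/8464 - 35246) = 1/(-246005855/8464) = -8464/246005855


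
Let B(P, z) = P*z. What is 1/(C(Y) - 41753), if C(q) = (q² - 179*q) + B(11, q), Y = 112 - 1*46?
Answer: -1/48485 ≈ -2.0625e-5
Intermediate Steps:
Y = 66 (Y = 112 - 46 = 66)
C(q) = q² - 168*q (C(q) = (q² - 179*q) + 11*q = q² - 168*q)
1/(C(Y) - 41753) = 1/(66*(-168 + 66) - 41753) = 1/(66*(-102) - 41753) = 1/(-6732 - 41753) = 1/(-48485) = -1/48485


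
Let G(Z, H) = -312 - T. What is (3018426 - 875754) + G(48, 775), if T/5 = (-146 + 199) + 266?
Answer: 2140765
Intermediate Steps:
T = 1595 (T = 5*((-146 + 199) + 266) = 5*(53 + 266) = 5*319 = 1595)
G(Z, H) = -1907 (G(Z, H) = -312 - 1*1595 = -312 - 1595 = -1907)
(3018426 - 875754) + G(48, 775) = (3018426 - 875754) - 1907 = 2142672 - 1907 = 2140765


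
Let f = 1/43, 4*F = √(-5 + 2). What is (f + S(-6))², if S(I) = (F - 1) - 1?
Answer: 110053/29584 - 85*I*√3/86 ≈ 3.72 - 1.7119*I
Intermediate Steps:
F = I*√3/4 (F = √(-5 + 2)/4 = √(-3)/4 = (I*√3)/4 = I*√3/4 ≈ 0.43301*I)
f = 1/43 ≈ 0.023256
S(I) = -2 + I*√3/4 (S(I) = (I*√3/4 - 1) - 1 = (-1 + I*√3/4) - 1 = -2 + I*√3/4)
(f + S(-6))² = (1/43 + (-2 + I*√3/4))² = (-85/43 + I*√3/4)²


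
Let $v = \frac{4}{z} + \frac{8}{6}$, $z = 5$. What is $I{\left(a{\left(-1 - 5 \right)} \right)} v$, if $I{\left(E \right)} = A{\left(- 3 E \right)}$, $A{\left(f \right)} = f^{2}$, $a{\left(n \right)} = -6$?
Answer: $\frac{3456}{5} \approx 691.2$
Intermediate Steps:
$v = \frac{32}{15}$ ($v = \frac{4}{5} + \frac{8}{6} = 4 \cdot \frac{1}{5} + 8 \cdot \frac{1}{6} = \frac{4}{5} + \frac{4}{3} = \frac{32}{15} \approx 2.1333$)
$I{\left(E \right)} = 9 E^{2}$ ($I{\left(E \right)} = \left(- 3 E\right)^{2} = 9 E^{2}$)
$I{\left(a{\left(-1 - 5 \right)} \right)} v = 9 \left(-6\right)^{2} \cdot \frac{32}{15} = 9 \cdot 36 \cdot \frac{32}{15} = 324 \cdot \frac{32}{15} = \frac{3456}{5}$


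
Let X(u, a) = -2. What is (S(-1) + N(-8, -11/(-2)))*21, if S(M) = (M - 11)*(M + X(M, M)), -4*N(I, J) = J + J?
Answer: 2793/4 ≈ 698.25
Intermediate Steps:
N(I, J) = -J/2 (N(I, J) = -(J + J)/4 = -J/2)
S(M) = (-11 + M)*(-2 + M) (S(M) = (M - 11)*(M - 2) = (-11 + M)*(-2 + M))
(S(-1) + N(-8, -11/(-2)))*21 = ((22 + (-1)**2 - 13*(-1)) - (-11)/(2*(-2)))*21 = ((22 + 1 + 13) - (-11)*(-1)/(2*2))*21 = (36 - 1/2*11/2)*21 = (36 - 11/4)*21 = (133/4)*21 = 2793/4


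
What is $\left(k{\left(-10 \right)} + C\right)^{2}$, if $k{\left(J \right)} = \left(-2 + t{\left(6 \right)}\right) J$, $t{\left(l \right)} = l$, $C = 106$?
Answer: $4356$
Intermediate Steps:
$k{\left(J \right)} = 4 J$ ($k{\left(J \right)} = \left(-2 + 6\right) J = 4 J$)
$\left(k{\left(-10 \right)} + C\right)^{2} = \left(4 \left(-10\right) + 106\right)^{2} = \left(-40 + 106\right)^{2} = 66^{2} = 4356$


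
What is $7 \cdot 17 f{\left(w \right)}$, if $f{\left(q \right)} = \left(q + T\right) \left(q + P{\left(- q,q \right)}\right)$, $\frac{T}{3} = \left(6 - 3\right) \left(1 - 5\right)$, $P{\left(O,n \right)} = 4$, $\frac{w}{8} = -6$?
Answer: $439824$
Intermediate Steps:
$w = -48$ ($w = 8 \left(-6\right) = -48$)
$T = -36$ ($T = 3 \left(6 - 3\right) \left(1 - 5\right) = 3 \cdot 3 \left(-4\right) = 3 \left(-12\right) = -36$)
$f{\left(q \right)} = \left(-36 + q\right) \left(4 + q\right)$ ($f{\left(q \right)} = \left(q - 36\right) \left(q + 4\right) = \left(-36 + q\right) \left(4 + q\right)$)
$7 \cdot 17 f{\left(w \right)} = 7 \cdot 17 \left(-144 + \left(-48\right)^{2} - -1536\right) = 119 \left(-144 + 2304 + 1536\right) = 119 \cdot 3696 = 439824$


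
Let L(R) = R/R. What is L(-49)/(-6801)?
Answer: -1/6801 ≈ -0.00014704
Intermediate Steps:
L(R) = 1
L(-49)/(-6801) = 1/(-6801) = 1*(-1/6801) = -1/6801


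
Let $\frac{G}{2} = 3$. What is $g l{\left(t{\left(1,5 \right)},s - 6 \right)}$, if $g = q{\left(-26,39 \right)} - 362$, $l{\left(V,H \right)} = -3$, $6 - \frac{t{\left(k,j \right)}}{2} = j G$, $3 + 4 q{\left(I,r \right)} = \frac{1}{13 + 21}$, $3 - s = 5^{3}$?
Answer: $\frac{147999}{136} \approx 1088.2$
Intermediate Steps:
$s = -122$ ($s = 3 - 5^{3} = 3 - 125 = -122$)
$G = 6$ ($G = 2 \cdot 3 = 6$)
$q{\left(I,r \right)} = - \frac{101}{136}$ ($q{\left(I,r \right)} = - \frac{3}{4} + \frac{1}{4 \left(13 + 21\right)} = - \frac{3}{4} + \frac{1}{4 \cdot 34} = - \frac{3}{4} + \frac{1}{4} \cdot \frac{1}{34} = - \frac{3}{4} + \frac{1}{136} = - \frac{101}{136}$)
$t{\left(k,j \right)} = 12 - 12 j$ ($t{\left(k,j \right)} = 12 - 2 j 6 = 12 - 2 \cdot 6 j = 12 - 12 j$)
$g = - \frac{49333}{136}$ ($g = - \frac{101}{136} - 362 = - \frac{49333}{136} \approx -362.74$)
$g l{\left(t{\left(1,5 \right)},s - 6 \right)} = \left(- \frac{49333}{136}\right) \left(-3\right) = \frac{147999}{136}$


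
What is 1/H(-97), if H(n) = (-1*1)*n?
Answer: 1/97 ≈ 0.010309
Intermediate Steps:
H(n) = -n
1/H(-97) = 1/(-1*(-97)) = 1/97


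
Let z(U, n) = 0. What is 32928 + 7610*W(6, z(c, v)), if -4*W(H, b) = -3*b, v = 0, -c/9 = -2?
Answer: 32928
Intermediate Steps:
c = 18 (c = -9*(-2) = 18)
W(H, b) = 3*b/4 (W(H, b) = -(-3)*b/4 = 3*b/4)
32928 + 7610*W(6, z(c, v)) = 32928 + 7610*((¾)*0) = 32928 + 7610*0 = 32928 + 0 = 32928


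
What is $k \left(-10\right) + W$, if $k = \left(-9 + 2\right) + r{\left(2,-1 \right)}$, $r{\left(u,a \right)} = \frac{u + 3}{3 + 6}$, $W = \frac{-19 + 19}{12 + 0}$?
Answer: $\frac{580}{9} \approx 64.444$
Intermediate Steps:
$W = 0$ ($W = \frac{0}{12} = 0 \cdot \frac{1}{12} = 0$)
$r{\left(u,a \right)} = \frac{1}{3} + \frac{u}{9}$ ($r{\left(u,a \right)} = \frac{3 + u}{9} = \left(3 + u\right) \frac{1}{9} = \frac{1}{3} + \frac{u}{9}$)
$k = - \frac{58}{9}$ ($k = \left(-9 + 2\right) + \left(\frac{1}{3} + \frac{1}{9} \cdot 2\right) = -7 + \left(\frac{1}{3} + \frac{2}{9}\right) = -7 + \frac{5}{9} = - \frac{58}{9} \approx -6.4444$)
$k \left(-10\right) + W = \left(- \frac{58}{9}\right) \left(-10\right) + 0 = \frac{580}{9} + 0 = \frac{580}{9}$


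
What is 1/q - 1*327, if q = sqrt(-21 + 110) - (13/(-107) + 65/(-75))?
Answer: -74150066613/226750829 + 2576025*sqrt(89)/226750829 ≈ -326.90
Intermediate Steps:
q = 1586/1605 + sqrt(89) (q = sqrt(89) - (13*(-1/107) + 65*(-1/75)) = sqrt(89) - (-13/107 - 13/15) = sqrt(89) - 1*(-1586/1605) = sqrt(89) + 1586/1605 = 1586/1605 + sqrt(89) ≈ 10.422)
1/q - 1*327 = 1/(1586/1605 + sqrt(89)) - 1*327 = 1/(1586/1605 + sqrt(89)) - 327 = -327 + 1/(1586/1605 + sqrt(89))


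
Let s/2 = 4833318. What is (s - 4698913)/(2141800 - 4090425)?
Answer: -292219/114625 ≈ -2.5493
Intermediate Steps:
s = 9666636 (s = 2*4833318 = 9666636)
(s - 4698913)/(2141800 - 4090425) = (9666636 - 4698913)/(2141800 - 4090425) = 4967723/(-1948625) = 4967723*(-1/1948625) = -292219/114625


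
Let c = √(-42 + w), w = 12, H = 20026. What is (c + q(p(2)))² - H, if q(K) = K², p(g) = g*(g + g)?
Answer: -15960 + 128*I*√30 ≈ -15960.0 + 701.08*I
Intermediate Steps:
p(g) = 2*g² (p(g) = g*(2*g) = 2*g²)
c = I*√30 (c = √(-42 + 12) = √(-30) = I*√30 ≈ 5.4772*I)
(c + q(p(2)))² - H = (I*√30 + (2*2²)²)² - 1*20026 = (I*√30 + (2*4)²)² - 20026 = (I*√30 + 8²)² - 20026 = (I*√30 + 64)² - 20026 = (64 + I*√30)² - 20026 = -20026 + (64 + I*√30)²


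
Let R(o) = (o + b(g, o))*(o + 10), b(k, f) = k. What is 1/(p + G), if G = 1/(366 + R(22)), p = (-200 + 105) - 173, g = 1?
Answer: -1102/295335 ≈ -0.0037314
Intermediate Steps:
R(o) = (1 + o)*(10 + o) (R(o) = (o + 1)*(o + 10) = (1 + o)*(10 + o))
p = -268 (p = -95 - 173 = -268)
G = 1/1102 (G = 1/(366 + (10 + 22**2 + 11*22)) = 1/(366 + (10 + 484 + 242)) = 1/(366 + 736) = 1/1102 ≈ 0.00090744)
1/(p + G) = 1/(-268 + 1/1102) = 1/(-295335/1102) = -1102/295335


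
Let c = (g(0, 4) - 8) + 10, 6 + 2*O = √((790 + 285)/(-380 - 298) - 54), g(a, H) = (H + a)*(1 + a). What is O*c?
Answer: -18 + 13*I*√151194/226 ≈ -18.0 + 22.367*I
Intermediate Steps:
g(a, H) = (1 + a)*(H + a)
O = -3 + 13*I*√151194/1356 (O = -3 + √((790 + 285)/(-380 - 298) - 54)/2 = -3 + √(1075/(-678) - 54)/2 = -3 + √(1075*(-1/678) - 54)/2 = -3 + √(-1075/678 - 54)/2 = -3 + √(-37687/678)/2 = -3 + (13*I*√151194/678)/2 = -3 + 13*I*√151194/1356 ≈ -3.0 + 3.7278*I)
c = 6 (c = ((4 + 0 + 0² + 4*0) - 8) + 10 = ((4 + 0 + 0 + 0) - 8) + 10 = (4 - 8) + 10 = -4 + 10 = 6)
O*c = (-3 + 13*I*√151194/1356)*6 = -18 + 13*I*√151194/226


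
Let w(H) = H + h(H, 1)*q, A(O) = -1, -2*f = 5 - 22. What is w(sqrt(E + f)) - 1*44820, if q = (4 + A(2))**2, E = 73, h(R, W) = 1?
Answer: -44811 + sqrt(326)/2 ≈ -44802.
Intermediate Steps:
f = 17/2 (f = -(5 - 22)/2 = -1/2*(-17) = 17/2 ≈ 8.5000)
q = 9 (q = (4 - 1)**2 = 3**2 = 9)
w(H) = 9 + H (w(H) = H + 1*9 = H + 9 = 9 + H)
w(sqrt(E + f)) - 1*44820 = (9 + sqrt(73 + 17/2)) - 1*44820 = (9 + sqrt(163/2)) - 44820 = (9 + sqrt(326)/2) - 44820 = -44811 + sqrt(326)/2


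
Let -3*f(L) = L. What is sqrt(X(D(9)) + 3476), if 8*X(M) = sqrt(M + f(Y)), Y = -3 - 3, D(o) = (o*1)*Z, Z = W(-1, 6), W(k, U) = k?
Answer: sqrt(55616 + 2*I*sqrt(7))/4 ≈ 58.958 + 0.0028047*I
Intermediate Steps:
Z = -1
D(o) = -o (D(o) = (o*1)*(-1) = o*(-1) = -o)
Y = -6
f(L) = -L/3
X(M) = sqrt(2 + M)/8 (X(M) = sqrt(M - 1/3*(-6))/8 = sqrt(M + 2)/8 = sqrt(2 + M)/8)
sqrt(X(D(9)) + 3476) = sqrt(sqrt(2 - 1*9)/8 + 3476) = sqrt(sqrt(2 - 9)/8 + 3476) = sqrt(sqrt(-7)/8 + 3476) = sqrt((I*sqrt(7))/8 + 3476) = sqrt(I*sqrt(7)/8 + 3476) = sqrt(3476 + I*sqrt(7)/8)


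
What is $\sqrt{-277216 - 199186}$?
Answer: $i \sqrt{476402} \approx 690.22 i$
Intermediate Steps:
$\sqrt{-277216 - 199186} = \sqrt{-476402} = i \sqrt{476402}$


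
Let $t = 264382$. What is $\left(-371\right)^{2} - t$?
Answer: $-126741$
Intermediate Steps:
$\left(-371\right)^{2} - t = \left(-371\right)^{2} - 264382 = 137641 - 264382 = -126741$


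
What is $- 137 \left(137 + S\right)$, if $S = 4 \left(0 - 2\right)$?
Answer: $-17673$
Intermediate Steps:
$S = -8$ ($S = 4 \left(-2\right) = -8$)
$- 137 \left(137 + S\right) = - 137 \left(137 - 8\right) = \left(-137\right) 129 = -17673$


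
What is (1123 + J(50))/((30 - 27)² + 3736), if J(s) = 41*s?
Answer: 3173/3745 ≈ 0.84726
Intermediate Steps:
(1123 + J(50))/((30 - 27)² + 3736) = (1123 + 41*50)/((30 - 27)² + 3736) = (1123 + 2050)/(3² + 3736) = 3173/(9 + 3736) = 3173/3745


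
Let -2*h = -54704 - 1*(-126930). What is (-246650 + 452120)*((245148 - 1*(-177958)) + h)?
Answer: 79515451710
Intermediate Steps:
h = -36113 (h = -(-54704 - 1*(-126930))/2 = -(-54704 + 126930)/2 = -1/2*72226 = -36113)
(-246650 + 452120)*((245148 - 1*(-177958)) + h) = (-246650 + 452120)*((245148 - 1*(-177958)) - 36113) = 205470*((245148 + 177958) - 36113) = 205470*(423106 - 36113) = 205470*386993 = 79515451710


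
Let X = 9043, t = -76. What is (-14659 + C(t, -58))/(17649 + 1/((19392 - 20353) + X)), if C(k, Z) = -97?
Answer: -119257992/142639219 ≈ -0.83608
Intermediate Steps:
(-14659 + C(t, -58))/(17649 + 1/((19392 - 20353) + X)) = (-14659 - 97)/(17649 + 1/((19392 - 20353) + 9043)) = -14756/(17649 + 1/(-961 + 9043)) = -14756/(17649 + 1/8082) = -14756/142639219/8082 = -14756*8082/142639219 = -119257992/142639219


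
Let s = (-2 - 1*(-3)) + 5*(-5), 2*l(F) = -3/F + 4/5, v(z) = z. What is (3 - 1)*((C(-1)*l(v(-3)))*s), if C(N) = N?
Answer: 216/5 ≈ 43.200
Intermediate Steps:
l(F) = ⅖ - 3/(2*F) (l(F) = (-3/F + 4/5)/2 = (-3/F + 4*(⅕))/2 = (-3/F + ⅘)/2 = (⅘ - 3/F)/2 = ⅖ - 3/(2*F))
s = -24 (s = (-2 + 3) - 25 = 1 - 25 = -24)
(3 - 1)*((C(-1)*l(v(-3)))*s) = (3 - 1)*(-(-15 + 4*(-3))/(10*(-3))*(-24)) = 2*(-(-1)*(-15 - 12)/(10*3)*(-24)) = 2*(-(-1)*(-27)/(10*3)*(-24)) = 2*(-1*9/10*(-24)) = 2*(-9/10*(-24)) = 2*(108/5) = 216/5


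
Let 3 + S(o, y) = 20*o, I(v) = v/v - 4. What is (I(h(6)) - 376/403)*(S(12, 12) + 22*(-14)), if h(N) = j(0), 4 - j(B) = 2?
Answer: 112535/403 ≈ 279.24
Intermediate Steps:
j(B) = 2 (j(B) = 4 - 1*2 = 4 - 2 = 2)
h(N) = 2
I(v) = -3 (I(v) = 1 - 4 = -3)
S(o, y) = -3 + 20*o
(I(h(6)) - 376/403)*(S(12, 12) + 22*(-14)) = (-3 - 376/403)*((-3 + 20*12) + 22*(-14)) = (-3 - 376*1/403)*((-3 + 240) - 308) = (-3 - 376/403)*(237 - 308) = -1585/403*(-71) = 112535/403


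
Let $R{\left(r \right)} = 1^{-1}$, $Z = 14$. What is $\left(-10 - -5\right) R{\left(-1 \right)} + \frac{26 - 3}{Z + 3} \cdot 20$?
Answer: $\frac{375}{17} \approx 22.059$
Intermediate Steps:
$R{\left(r \right)} = 1$
$\left(-10 - -5\right) R{\left(-1 \right)} + \frac{26 - 3}{Z + 3} \cdot 20 = \left(-10 - -5\right) 1 + \frac{26 - 3}{14 + 3} \cdot 20 = \left(-10 + 5\right) 1 + \frac{23}{17} \cdot 20 = \left(-5\right) 1 + 23 \cdot \frac{1}{17} \cdot 20 = -5 + \frac{23}{17} \cdot 20 = -5 + \frac{460}{17} = \frac{375}{17}$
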